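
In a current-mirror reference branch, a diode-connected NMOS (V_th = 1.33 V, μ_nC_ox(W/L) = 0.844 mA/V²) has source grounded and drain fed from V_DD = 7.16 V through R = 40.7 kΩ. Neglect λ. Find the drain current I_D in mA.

With gate tied to drain, V_GS = V_DS ≥ V_GS − V_th, so the device is in saturation.
KCL at the drain: ½ k_n (V_GS − V_th)² = (V_DD − V_GS)/R.
Let x = V_GS − 1.33. Then 17.2 x² + x − 5.83 = 0, giving x = 0.554 V (positive root), so V_GS = 1.88 V.
I_D = (V_DD − V_GS)/R = (7.16 − 1.88) / 40.7 = 0.13 mA.

I_D = 0.130 mA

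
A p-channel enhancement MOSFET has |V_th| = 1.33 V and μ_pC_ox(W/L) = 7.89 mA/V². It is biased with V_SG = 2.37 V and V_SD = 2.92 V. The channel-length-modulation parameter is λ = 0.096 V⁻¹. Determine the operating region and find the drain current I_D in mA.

V_ov = V_SG − |V_th| = 2.37 − 1.33 = 1.04 V.
Since V_SD = 2.92 V ≥ V_ov = 1.04 V, the device is in saturation.
I_D = ½ k_p V_ov² (1 + λ V_SD) = 0.5 × 7.89 × 1.04² × (1 + 0.096 × 2.92) = 5.46 mA.

Saturation; I_D = 5.46 mA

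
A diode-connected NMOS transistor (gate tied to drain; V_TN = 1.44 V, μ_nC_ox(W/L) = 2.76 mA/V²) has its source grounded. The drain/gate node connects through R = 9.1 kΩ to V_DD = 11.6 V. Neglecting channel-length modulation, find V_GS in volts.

With gate tied to drain, V_GS = V_DS ≥ V_GS − V_TN, so the device is in saturation.
KCL at the drain: ½ k_n (V_GS − V_TN)² = (V_DD − V_GS)/R.
Let x = V_GS − 1.44. Then 12.6 x² + x − 10.16 = 0, giving x = 0.861 V (positive root), so V_GS = 2.3 V.
I_D = (V_DD − V_GS)/R = (11.6 − 2.3) / 9.1 = 1.02 mA.

V_GS = 2.30 V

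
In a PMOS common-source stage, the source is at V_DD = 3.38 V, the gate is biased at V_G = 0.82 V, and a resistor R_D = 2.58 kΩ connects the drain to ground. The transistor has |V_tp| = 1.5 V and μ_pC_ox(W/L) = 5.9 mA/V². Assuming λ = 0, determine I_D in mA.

V_SG = V_DD − V_G = 3.38 − 0.82 = 2.56 V, so V_ov = 2.56 − 1.5 = 1.06 V.
Assume saturation: I_D = ½ k_p V_ov² = 0.5 × 5.9 × 1.06² = 3.31 mA, giving V_SD = V_DD − I_D R_D = 3.38 − 3.31 × 2.58 = -5.17 V.
But -5.17 V < V_ov = 1.06 V, so the device is actually in triode.
In triode I_D = k_p[V_ov V_SD − ½ V_SD²] and I_D = (V_DD − V_SD)/R_D. Equating: 7.61 V_SD² − 17.14 V_SD + 3.38 = 0, giving V_SD = 0.218 V (the root below V_ov).
I_D = (3.38 − 0.218) / 2.58 = 1.23 mA.

I_D = 1.23 mA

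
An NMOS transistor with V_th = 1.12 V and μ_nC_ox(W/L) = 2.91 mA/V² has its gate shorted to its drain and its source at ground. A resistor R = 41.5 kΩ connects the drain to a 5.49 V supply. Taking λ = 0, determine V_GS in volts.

With gate tied to drain, V_GS = V_DS ≥ V_GS − V_th, so the device is in saturation.
KCL at the drain: ½ k_n (V_GS − V_th)² = (V_DD − V_GS)/R.
Let x = V_GS − 1.12. Then 60.4 x² + x − 4.37 = 0, giving x = 0.261 V (positive root), so V_GS = 1.38 V.
I_D = (V_DD − V_GS)/R = (5.49 − 1.38) / 41.5 = 0.099 mA.

V_GS = 1.38 V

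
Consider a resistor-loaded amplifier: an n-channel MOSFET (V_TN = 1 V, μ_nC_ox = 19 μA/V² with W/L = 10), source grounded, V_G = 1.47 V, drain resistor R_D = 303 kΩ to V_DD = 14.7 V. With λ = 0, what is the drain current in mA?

V_GS = V_G = 1.47 V, so V_ov = 1.47 − 1 = 0.47 V.
k_n = μ_nC_ox · (W/L) = 0.19 mA/V².
Assume saturation: I_D = ½ k_n V_ov² = 0.5 × 0.19 × 0.47² = 0.021 mA, giving V_DS = V_DD − I_D R_D = 14.7 − 0.021 × 303 = 8.34 V.
V_DS = 8.34 V ≥ V_ov = 0.47 V, confirming saturation.

I_D = 0.0210 mA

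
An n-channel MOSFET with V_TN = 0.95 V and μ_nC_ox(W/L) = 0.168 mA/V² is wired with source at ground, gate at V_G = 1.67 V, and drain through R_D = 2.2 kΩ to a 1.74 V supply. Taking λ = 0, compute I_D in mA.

I_D = 0.0435 mA

V_GS = V_G = 1.67 V, so V_ov = 1.67 − 0.95 = 0.72 V.
Assume saturation: I_D = ½ k_n V_ov² = 0.5 × 0.168 × 0.72² = 0.0435 mA, giving V_DS = V_DD − I_D R_D = 1.74 − 0.0435 × 2.2 = 1.64 V.
V_DS = 1.64 V ≥ V_ov = 0.72 V, confirming saturation.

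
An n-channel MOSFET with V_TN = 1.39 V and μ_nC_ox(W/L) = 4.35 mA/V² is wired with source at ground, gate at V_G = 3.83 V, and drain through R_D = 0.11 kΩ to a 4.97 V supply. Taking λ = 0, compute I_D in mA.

V_GS = V_G = 3.83 V, so V_ov = 3.83 − 1.39 = 2.44 V.
Assume saturation: I_D = ½ k_n V_ov² = 0.5 × 4.35 × 2.44² = 12.9 mA, giving V_DS = V_DD − I_D R_D = 4.97 − 12.9 × 0.11 = 3.55 V.
V_DS = 3.55 V ≥ V_ov = 2.44 V, confirming saturation.

I_D = 12.9 mA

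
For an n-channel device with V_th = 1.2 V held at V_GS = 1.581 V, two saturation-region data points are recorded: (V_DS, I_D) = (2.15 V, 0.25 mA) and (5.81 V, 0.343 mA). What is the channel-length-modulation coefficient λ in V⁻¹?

λ = 0.130 V⁻¹

With V_GS fixed, I_D ∝ (1 + λ V_DS) in saturation, so I_D2/I_D1 = (1 + λ V_DS2)/(1 + λ V_DS1).
0.343/0.25 = 1.372 = (1 + 5.81 λ)/(1 + 2.15 λ).
Solving: λ (I_D1 V_DS2 − I_D2 V_DS1) = I_D2 − I_D1, so λ = (0.343 − 0.25) / (0.25 × 5.81 − 0.343 × 2.15) = 0.093 / 0.715 = 0.13 V⁻¹.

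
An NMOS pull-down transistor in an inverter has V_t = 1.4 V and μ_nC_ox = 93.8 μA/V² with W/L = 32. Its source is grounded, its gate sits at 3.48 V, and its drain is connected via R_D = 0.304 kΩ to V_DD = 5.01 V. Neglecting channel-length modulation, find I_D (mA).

I_D = 6.49 mA

V_GS = V_G = 3.48 V, so V_ov = 3.48 − 1.4 = 2.08 V.
k_n = μ_nC_ox · (W/L) = 3.002 mA/V².
Assume saturation: I_D = ½ k_n V_ov² = 0.5 × 3.002 × 2.08² = 6.49 mA, giving V_DS = V_DD − I_D R_D = 5.01 − 6.49 × 0.304 = 3.04 V.
V_DS = 3.04 V ≥ V_ov = 2.08 V, confirming saturation.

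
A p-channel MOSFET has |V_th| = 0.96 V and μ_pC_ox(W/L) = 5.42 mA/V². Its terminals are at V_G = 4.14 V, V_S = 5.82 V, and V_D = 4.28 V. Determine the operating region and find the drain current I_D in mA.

Saturation; I_D = 1.40 mA

V_SG = V_S − V_G = 5.82 − 4.14 = 1.68 V; V_SD = V_S − V_D = 5.82 − 4.28 = 1.54 V.
V_ov = V_SG − |V_th| = 1.68 − 0.96 = 0.72 V.
Since V_SD = 1.54 V ≥ V_ov = 0.72 V, the device is in saturation.
I_D = ½ k_p V_ov² = 0.5 × 5.42 × 0.72² = 1.4 mA.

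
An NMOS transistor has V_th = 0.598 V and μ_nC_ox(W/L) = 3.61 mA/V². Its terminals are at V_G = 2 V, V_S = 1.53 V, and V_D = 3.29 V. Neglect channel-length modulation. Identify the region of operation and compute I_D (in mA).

Cutoff; I_D = 0 mA

V_GS = V_G − V_S = 2 − 1.53 = 0.47 V; V_DS = V_D − V_S = 3.29 − 1.53 = 1.76 V.
V_GS = 0.47 V < V_th = 0.598 V, so the transistor is in cutoff.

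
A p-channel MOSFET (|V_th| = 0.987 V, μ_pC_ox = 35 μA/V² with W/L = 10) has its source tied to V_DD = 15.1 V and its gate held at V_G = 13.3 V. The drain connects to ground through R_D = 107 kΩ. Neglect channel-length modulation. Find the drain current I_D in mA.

I_D = 0.116 mA

V_SG = V_DD − V_G = 15.1 − 13.3 = 1.8 V, so V_ov = 1.8 − 0.987 = 0.813 V.
k_p = μ_pC_ox · (W/L) = 0.35 mA/V².
Assume saturation: I_D = ½ k_p V_ov² = 0.5 × 0.35 × 0.813² = 0.116 mA, giving V_SD = V_DD − I_D R_D = 15.1 − 0.116 × 107 = 2.72 V.
V_SD = 2.72 V ≥ V_ov = 0.813 V, confirming saturation.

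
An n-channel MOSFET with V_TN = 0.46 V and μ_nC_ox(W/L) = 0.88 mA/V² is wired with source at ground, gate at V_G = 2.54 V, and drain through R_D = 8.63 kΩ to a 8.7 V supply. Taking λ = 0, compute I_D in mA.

I_D = 0.939 mA

V_GS = V_G = 2.54 V, so V_ov = 2.54 − 0.46 = 2.08 V.
Assume saturation: I_D = ½ k_n V_ov² = 0.5 × 0.88 × 2.08² = 1.9 mA, giving V_DS = V_DD − I_D R_D = 8.7 − 1.9 × 8.63 = -7.73 V.
But -7.73 V < V_ov = 2.08 V, so the device is actually in triode.
In triode I_D = k_n[V_ov V_DS − ½ V_DS²] and I_D = (V_DD − V_DS)/R_D. Equating: 3.8 V_DS² − 16.8 V_DS + 8.7 = 0, giving V_DS = 0.599 V (the root below V_ov).
I_D = (8.7 − 0.599) / 8.63 = 0.939 mA.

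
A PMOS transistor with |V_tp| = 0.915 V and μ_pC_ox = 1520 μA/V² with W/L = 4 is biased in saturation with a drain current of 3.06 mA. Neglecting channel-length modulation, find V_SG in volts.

V_SG = 1.92 V

k_p = μ_pC_ox · (W/L) = 6.08 mA/V².
In saturation I_D = ½ k_p (V_SG − |V_tp|)², so V_SG − |V_tp| = √(2 I_D / k_p) = √(2 × 3.06 / 6.08) = 1 V.
V_SG = 0.915 + 1 = 1.92 V.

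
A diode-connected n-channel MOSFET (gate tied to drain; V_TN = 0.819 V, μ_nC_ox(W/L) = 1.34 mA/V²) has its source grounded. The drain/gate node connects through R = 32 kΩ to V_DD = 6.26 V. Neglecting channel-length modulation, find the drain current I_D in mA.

With gate tied to drain, V_GS = V_DS ≥ V_GS − V_TN, so the device is in saturation.
KCL at the drain: ½ k_n (V_GS − V_TN)² = (V_DD − V_GS)/R.
Let x = V_GS − 0.819. Then 21.4 x² + x − 5.441 = 0, giving x = 0.481 V (positive root), so V_GS = 1.3 V.
I_D = (V_DD − V_GS)/R = (6.26 − 1.3) / 32 = 0.155 mA.

I_D = 0.155 mA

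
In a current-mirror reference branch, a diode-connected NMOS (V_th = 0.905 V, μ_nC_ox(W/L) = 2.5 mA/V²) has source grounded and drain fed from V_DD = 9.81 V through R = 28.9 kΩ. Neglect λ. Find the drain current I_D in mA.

I_D = 0.291 mA

With gate tied to drain, V_GS = V_DS ≥ V_GS − V_th, so the device is in saturation.
KCL at the drain: ½ k_n (V_GS − V_th)² = (V_DD − V_GS)/R.
Let x = V_GS − 0.905. Then 36.1 x² + x − 8.905 = 0, giving x = 0.483 V (positive root), so V_GS = 1.39 V.
I_D = (V_DD − V_GS)/R = (9.81 − 1.39) / 28.9 = 0.291 mA.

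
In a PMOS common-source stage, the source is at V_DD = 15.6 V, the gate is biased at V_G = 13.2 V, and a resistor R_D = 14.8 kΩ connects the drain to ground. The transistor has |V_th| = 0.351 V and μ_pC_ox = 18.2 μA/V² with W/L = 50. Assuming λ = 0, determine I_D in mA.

V_SG = V_DD − V_G = 15.6 − 13.2 = 2.4 V, so V_ov = 2.4 − 0.351 = 2.05 V.
k_p = μ_pC_ox · (W/L) = 0.91 mA/V².
Assume saturation: I_D = ½ k_p V_ov² = 0.5 × 0.91 × 2.05² = 1.91 mA, giving V_SD = V_DD − I_D R_D = 15.6 − 1.91 × 14.8 = -12.7 V.
But -12.7 V < V_ov = 2.05 V, so the device is actually in triode.
In triode I_D = k_p[V_ov V_SD − ½ V_SD²] and I_D = (V_DD − V_SD)/R_D. Equating: 6.73 V_SD² − 28.6 V_SD + 15.6 = 0, giving V_SD = 0.643 V (the root below V_ov).
I_D = (15.6 − 0.643) / 14.8 = 1.01 mA.

I_D = 1.01 mA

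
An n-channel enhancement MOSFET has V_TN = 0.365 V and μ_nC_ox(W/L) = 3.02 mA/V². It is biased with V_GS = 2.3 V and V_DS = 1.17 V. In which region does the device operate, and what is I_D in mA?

Triode; I_D = 4.77 mA

V_ov = V_GS − V_TN = 2.3 − 0.365 = 1.93 V.
Since V_DS = 1.17 V < V_ov = 1.93 V, the device is in the triode region.
I_D = k_n [V_ov · V_DS − ½ V_DS²] = 3.02 × [1.93 × 1.17 − 0.5 × 1.17²] = 4.77 mA.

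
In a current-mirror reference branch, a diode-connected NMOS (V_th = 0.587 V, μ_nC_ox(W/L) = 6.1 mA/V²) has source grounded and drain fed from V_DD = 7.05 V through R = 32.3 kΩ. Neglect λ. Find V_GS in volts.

V_GS = 0.838 V

With gate tied to drain, V_GS = V_DS ≥ V_GS − V_th, so the device is in saturation.
KCL at the drain: ½ k_n (V_GS − V_th)² = (V_DD − V_GS)/R.
Let x = V_GS − 0.587. Then 98.5 x² + x − 6.463 = 0, giving x = 0.251 V (positive root), so V_GS = 0.838 V.
I_D = (V_DD − V_GS)/R = (7.05 − 0.838) / 32.3 = 0.192 mA.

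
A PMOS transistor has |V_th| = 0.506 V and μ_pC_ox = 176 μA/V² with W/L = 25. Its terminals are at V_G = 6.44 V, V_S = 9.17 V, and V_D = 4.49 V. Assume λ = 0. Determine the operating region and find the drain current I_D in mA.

Saturation; I_D = 10.9 mA

V_SG = V_S − V_G = 9.17 − 6.44 = 2.73 V; V_SD = V_S − V_D = 9.17 − 4.49 = 4.68 V.
k_p = μ_pC_ox · (W/L) = 4.4 mA/V².
V_ov = V_SG − |V_th| = 2.73 − 0.506 = 2.22 V.
Since V_SD = 4.68 V ≥ V_ov = 2.22 V, the device is in saturation.
I_D = ½ k_p V_ov² = 0.5 × 4.4 × 2.22² = 10.9 mA.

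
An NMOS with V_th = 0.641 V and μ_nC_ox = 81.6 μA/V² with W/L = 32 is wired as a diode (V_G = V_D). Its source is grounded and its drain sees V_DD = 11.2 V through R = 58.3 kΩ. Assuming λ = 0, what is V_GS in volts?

V_GS = 1.01 V

With gate tied to drain, V_GS = V_DS ≥ V_GS − V_th, so the device is in saturation.
k_n = μ_nC_ox · (W/L) = 2.611 mA/V².
KCL at the drain: ½ k_n (V_GS − V_th)² = (V_DD − V_GS)/R.
Let x = V_GS − 0.641. Then 76.1 x² + x − 10.56 = 0, giving x = 0.366 V (positive root), so V_GS = 1.01 V.
I_D = (V_DD − V_GS)/R = (11.2 − 1.01) / 58.3 = 0.175 mA.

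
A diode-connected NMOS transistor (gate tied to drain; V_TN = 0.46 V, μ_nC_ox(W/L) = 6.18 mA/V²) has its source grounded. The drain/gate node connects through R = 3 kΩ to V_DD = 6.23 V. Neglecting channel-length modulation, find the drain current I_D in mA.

I_D = 1.68 mA

With gate tied to drain, V_GS = V_DS ≥ V_GS − V_TN, so the device is in saturation.
KCL at the drain: ½ k_n (V_GS − V_TN)² = (V_DD − V_GS)/R.
Let x = V_GS − 0.46. Then 9.27 x² + x − 5.77 = 0, giving x = 0.737 V (positive root), so V_GS = 1.2 V.
I_D = (V_DD − V_GS)/R = (6.23 − 1.2) / 3 = 1.68 mA.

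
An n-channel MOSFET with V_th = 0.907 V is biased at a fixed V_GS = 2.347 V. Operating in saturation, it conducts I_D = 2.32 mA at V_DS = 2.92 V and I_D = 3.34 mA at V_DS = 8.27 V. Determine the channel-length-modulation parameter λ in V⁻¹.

λ = 0.108 V⁻¹

With V_GS fixed, I_D ∝ (1 + λ V_DS) in saturation, so I_D2/I_D1 = (1 + λ V_DS2)/(1 + λ V_DS1).
3.34/2.32 = 1.44 = (1 + 8.27 λ)/(1 + 2.92 λ).
Solving: λ (I_D1 V_DS2 − I_D2 V_DS1) = I_D2 − I_D1, so λ = (3.34 − 2.32) / (2.32 × 8.27 − 3.34 × 2.92) = 1.02 / 9.43 = 0.108 V⁻¹.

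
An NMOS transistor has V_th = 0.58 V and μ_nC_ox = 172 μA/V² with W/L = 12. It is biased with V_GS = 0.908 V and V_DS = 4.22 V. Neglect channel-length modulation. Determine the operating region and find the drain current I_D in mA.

k_n = μ_nC_ox · (W/L) = 2.064 mA/V².
V_ov = V_GS − V_th = 0.908 − 0.58 = 0.328 V.
Since V_DS = 4.22 V ≥ V_ov = 0.328 V, the device is in saturation.
I_D = ½ k_n V_ov² = 0.5 × 2.064 × 0.328² = 0.111 mA.

Saturation; I_D = 0.111 mA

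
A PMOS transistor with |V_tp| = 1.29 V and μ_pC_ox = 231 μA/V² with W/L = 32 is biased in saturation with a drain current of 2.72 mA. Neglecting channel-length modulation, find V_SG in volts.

V_SG = 2.15 V

k_p = μ_pC_ox · (W/L) = 7.392 mA/V².
In saturation I_D = ½ k_p (V_SG − |V_tp|)², so V_SG − |V_tp| = √(2 I_D / k_p) = √(2 × 2.72 / 7.392) = 0.858 V.
V_SG = 1.29 + 0.858 = 2.15 V.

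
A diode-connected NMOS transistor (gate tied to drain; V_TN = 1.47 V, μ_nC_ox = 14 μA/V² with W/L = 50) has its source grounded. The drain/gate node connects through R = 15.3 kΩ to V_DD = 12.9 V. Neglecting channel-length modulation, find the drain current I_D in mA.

With gate tied to drain, V_GS = V_DS ≥ V_GS − V_TN, so the device is in saturation.
k_n = μ_nC_ox · (W/L) = 0.7 mA/V².
KCL at the drain: ½ k_n (V_GS − V_TN)² = (V_DD − V_GS)/R.
Let x = V_GS − 1.47. Then 5.35 x² + x − 11.43 = 0, giving x = 1.37 V (positive root), so V_GS = 2.84 V.
I_D = (V_DD − V_GS)/R = (12.9 − 2.84) / 15.3 = 0.657 mA.

I_D = 0.657 mA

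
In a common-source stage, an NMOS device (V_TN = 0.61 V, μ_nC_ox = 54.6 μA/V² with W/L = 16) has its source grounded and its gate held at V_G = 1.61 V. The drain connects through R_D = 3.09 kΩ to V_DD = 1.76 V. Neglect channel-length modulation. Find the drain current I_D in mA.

I_D = 0.371 mA

V_GS = V_G = 1.61 V, so V_ov = 1.61 − 0.61 = 1 V.
k_n = μ_nC_ox · (W/L) = 0.8736 mA/V².
Assume saturation: I_D = ½ k_n V_ov² = 0.5 × 0.8736 × 1² = 0.437 mA, giving V_DS = V_DD − I_D R_D = 1.76 − 0.437 × 3.09 = 0.41 V.
But 0.41 V < V_ov = 1 V, so the device is actually in triode.
In triode I_D = k_n[V_ov V_DS − ½ V_DS²] and I_D = (V_DD − V_DS)/R_D. Equating: 1.35 V_DS² − 3.699 V_DS + 1.76 = 0, giving V_DS = 0.613 V (the root below V_ov).
I_D = (1.76 − 0.613) / 3.09 = 0.371 mA.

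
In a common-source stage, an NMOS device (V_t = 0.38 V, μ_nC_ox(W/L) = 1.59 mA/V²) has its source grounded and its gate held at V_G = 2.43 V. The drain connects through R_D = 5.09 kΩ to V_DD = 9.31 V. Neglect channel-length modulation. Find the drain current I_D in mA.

I_D = 1.71 mA

V_GS = V_G = 2.43 V, so V_ov = 2.43 − 0.38 = 2.05 V.
Assume saturation: I_D = ½ k_n V_ov² = 0.5 × 1.59 × 2.05² = 3.34 mA, giving V_DS = V_DD − I_D R_D = 9.31 − 3.34 × 5.09 = -7.7 V.
But -7.7 V < V_ov = 2.05 V, so the device is actually in triode.
In triode I_D = k_n[V_ov V_DS − ½ V_DS²] and I_D = (V_DD − V_DS)/R_D. Equating: 4.05 V_DS² − 17.59 V_DS + 9.31 = 0, giving V_DS = 0.617 V (the root below V_ov).
I_D = (9.31 − 0.617) / 5.09 = 1.71 mA.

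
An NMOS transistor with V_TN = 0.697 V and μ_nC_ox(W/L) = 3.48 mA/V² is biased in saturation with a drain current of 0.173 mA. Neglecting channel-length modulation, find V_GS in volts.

In saturation I_D = ½ k_n (V_GS − V_TN)², so V_GS − V_TN = √(2 I_D / k_n) = √(2 × 0.173 / 3.48) = 0.315 V.
V_GS = 0.697 + 0.315 = 1.01 V.

V_GS = 1.01 V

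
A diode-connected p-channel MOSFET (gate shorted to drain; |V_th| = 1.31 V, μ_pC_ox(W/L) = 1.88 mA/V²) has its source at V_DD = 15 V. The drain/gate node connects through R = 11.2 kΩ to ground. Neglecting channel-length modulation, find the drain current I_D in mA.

I_D = 1.12 mA

With gate tied to drain, V_SG = V_SD ≥ V_SG − |V_th|, so the device is in saturation.
KCL at the drain: ½ k_p (V_SG − |V_th|)² = (V_DD − V_SG)/R.
Let x = V_SG − 1.31. Then 10.5 x² + x − 13.69 = 0, giving x = 1.09 V (positive root), so V_SG = 2.4 V.
I_D = (V_DD − V_SG)/R = (15 − 2.4) / 11.2 = 1.12 mA.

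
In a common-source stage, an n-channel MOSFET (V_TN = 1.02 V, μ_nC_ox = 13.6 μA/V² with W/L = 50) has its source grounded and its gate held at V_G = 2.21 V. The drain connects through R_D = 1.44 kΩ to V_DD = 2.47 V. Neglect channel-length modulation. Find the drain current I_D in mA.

I_D = 0.481 mA

V_GS = V_G = 2.21 V, so V_ov = 2.21 − 1.02 = 1.19 V.
k_n = μ_nC_ox · (W/L) = 0.68 mA/V².
Assume saturation: I_D = ½ k_n V_ov² = 0.5 × 0.68 × 1.19² = 0.481 mA, giving V_DS = V_DD − I_D R_D = 2.47 − 0.481 × 1.44 = 1.78 V.
V_DS = 1.78 V ≥ V_ov = 1.19 V, confirming saturation.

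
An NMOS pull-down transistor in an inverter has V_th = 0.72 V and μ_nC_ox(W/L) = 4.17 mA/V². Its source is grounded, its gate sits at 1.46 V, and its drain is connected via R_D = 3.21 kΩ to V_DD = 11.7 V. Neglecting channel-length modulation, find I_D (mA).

V_GS = V_G = 1.46 V, so V_ov = 1.46 − 0.72 = 0.74 V.
Assume saturation: I_D = ½ k_n V_ov² = 0.5 × 4.17 × 0.74² = 1.14 mA, giving V_DS = V_DD − I_D R_D = 11.7 − 1.14 × 3.21 = 8.03 V.
V_DS = 8.03 V ≥ V_ov = 0.74 V, confirming saturation.

I_D = 1.14 mA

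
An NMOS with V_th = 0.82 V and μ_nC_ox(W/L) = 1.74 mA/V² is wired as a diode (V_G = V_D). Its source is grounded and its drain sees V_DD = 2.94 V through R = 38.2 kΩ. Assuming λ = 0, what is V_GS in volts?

V_GS = 1.06 V

With gate tied to drain, V_GS = V_DS ≥ V_GS − V_th, so the device is in saturation.
KCL at the drain: ½ k_n (V_GS − V_th)² = (V_DD − V_GS)/R.
Let x = V_GS − 0.82. Then 33.2 x² + x − 2.12 = 0, giving x = 0.238 V (positive root), so V_GS = 1.06 V.
I_D = (V_DD − V_GS)/R = (2.94 − 1.06) / 38.2 = 0.0493 mA.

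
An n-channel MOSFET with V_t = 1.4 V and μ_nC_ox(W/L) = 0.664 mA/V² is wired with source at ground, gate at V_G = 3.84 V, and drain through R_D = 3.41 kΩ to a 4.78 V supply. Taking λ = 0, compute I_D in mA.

I_D = 1.15 mA

V_GS = V_G = 3.84 V, so V_ov = 3.84 − 1.4 = 2.44 V.
Assume saturation: I_D = ½ k_n V_ov² = 0.5 × 0.664 × 2.44² = 1.98 mA, giving V_DS = V_DD − I_D R_D = 4.78 − 1.98 × 3.41 = -1.96 V.
But -1.96 V < V_ov = 2.44 V, so the device is actually in triode.
In triode I_D = k_n[V_ov V_DS − ½ V_DS²] and I_D = (V_DD − V_DS)/R_D. Equating: 1.13 V_DS² − 6.525 V_DS + 4.78 = 0, giving V_DS = 0.861 V (the root below V_ov).
I_D = (4.78 − 0.861) / 3.41 = 1.15 mA.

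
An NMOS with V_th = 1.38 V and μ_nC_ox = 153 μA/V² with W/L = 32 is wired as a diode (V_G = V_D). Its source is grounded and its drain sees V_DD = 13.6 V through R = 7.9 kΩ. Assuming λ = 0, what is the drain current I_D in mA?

I_D = 1.45 mA

With gate tied to drain, V_GS = V_DS ≥ V_GS − V_th, so the device is in saturation.
k_n = μ_nC_ox · (W/L) = 4.896 mA/V².
KCL at the drain: ½ k_n (V_GS − V_th)² = (V_DD − V_GS)/R.
Let x = V_GS − 1.38. Then 19.3 x² + x − 12.22 = 0, giving x = 0.769 V (positive root), so V_GS = 2.15 V.
I_D = (V_DD − V_GS)/R = (13.6 − 2.15) / 7.9 = 1.45 mA.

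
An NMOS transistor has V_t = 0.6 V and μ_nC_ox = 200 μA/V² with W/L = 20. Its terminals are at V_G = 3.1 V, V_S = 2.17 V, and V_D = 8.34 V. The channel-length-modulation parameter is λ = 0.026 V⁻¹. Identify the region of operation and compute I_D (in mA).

Saturation; I_D = 0.253 mA

V_GS = V_G − V_S = 3.1 − 2.17 = 0.93 V; V_DS = V_D − V_S = 8.34 − 2.17 = 6.17 V.
k_n = μ_nC_ox · (W/L) = 4 mA/V².
V_ov = V_GS − V_t = 0.93 − 0.6 = 0.33 V.
Since V_DS = 6.17 V ≥ V_ov = 0.33 V, the device is in saturation.
I_D = ½ k_n V_ov² (1 + λ V_DS) = 0.5 × 4 × 0.33² × (1 + 0.026 × 6.17) = 0.253 mA.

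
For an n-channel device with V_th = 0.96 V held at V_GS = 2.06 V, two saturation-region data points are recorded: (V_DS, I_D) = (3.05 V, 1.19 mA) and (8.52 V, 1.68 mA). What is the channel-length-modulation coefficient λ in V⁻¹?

With V_GS fixed, I_D ∝ (1 + λ V_DS) in saturation, so I_D2/I_D1 = (1 + λ V_DS2)/(1 + λ V_DS1).
1.68/1.19 = 1.412 = (1 + 8.52 λ)/(1 + 3.05 λ).
Solving: λ (I_D1 V_DS2 − I_D2 V_DS1) = I_D2 − I_D1, so λ = (1.68 − 1.19) / (1.19 × 8.52 − 1.68 × 3.05) = 0.49 / 5.01 = 0.0977 V⁻¹.

λ = 0.0977 V⁻¹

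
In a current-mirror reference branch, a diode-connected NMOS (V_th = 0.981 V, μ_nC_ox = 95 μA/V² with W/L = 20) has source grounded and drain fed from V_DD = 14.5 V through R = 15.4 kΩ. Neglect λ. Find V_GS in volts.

V_GS = 1.91 V

With gate tied to drain, V_GS = V_DS ≥ V_GS − V_th, so the device is in saturation.
k_n = μ_nC_ox · (W/L) = 1.9 mA/V².
KCL at the drain: ½ k_n (V_GS − V_th)² = (V_DD − V_GS)/R.
Let x = V_GS − 0.981. Then 14.6 x² + x − 13.52 = 0, giving x = 0.928 V (positive root), so V_GS = 1.91 V.
I_D = (V_DD − V_GS)/R = (14.5 − 1.91) / 15.4 = 0.818 mA.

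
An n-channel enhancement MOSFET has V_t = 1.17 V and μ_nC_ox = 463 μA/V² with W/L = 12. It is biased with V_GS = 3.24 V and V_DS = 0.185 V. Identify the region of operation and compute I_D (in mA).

Triode; I_D = 2.03 mA

k_n = μ_nC_ox · (W/L) = 5.556 mA/V².
V_ov = V_GS − V_t = 3.24 − 1.17 = 2.07 V.
Since V_DS = 0.185 V < V_ov = 2.07 V, the device is in the triode region.
I_D = k_n [V_ov · V_DS − ½ V_DS²] = 5.556 × [2.07 × 0.185 − 0.5 × 0.185²] = 2.03 mA.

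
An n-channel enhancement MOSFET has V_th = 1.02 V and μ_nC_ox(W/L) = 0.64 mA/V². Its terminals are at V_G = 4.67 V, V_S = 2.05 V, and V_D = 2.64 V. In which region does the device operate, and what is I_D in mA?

Triode; I_D = 0.493 mA

V_GS = V_G − V_S = 4.67 − 2.05 = 2.62 V; V_DS = V_D − V_S = 2.64 − 2.05 = 0.59 V.
V_ov = V_GS − V_th = 2.62 − 1.02 = 1.6 V.
Since V_DS = 0.59 V < V_ov = 1.6 V, the device is in the triode region.
I_D = k_n [V_ov · V_DS − ½ V_DS²] = 0.64 × [1.6 × 0.59 − 0.5 × 0.59²] = 0.493 mA.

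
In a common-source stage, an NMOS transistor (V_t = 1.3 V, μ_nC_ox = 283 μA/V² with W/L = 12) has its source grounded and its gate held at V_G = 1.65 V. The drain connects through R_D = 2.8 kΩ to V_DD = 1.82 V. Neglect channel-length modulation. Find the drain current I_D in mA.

V_GS = V_G = 1.65 V, so V_ov = 1.65 − 1.3 = 0.35 V.
k_n = μ_nC_ox · (W/L) = 3.396 mA/V².
Assume saturation: I_D = ½ k_n V_ov² = 0.5 × 3.396 × 0.35² = 0.208 mA, giving V_DS = V_DD − I_D R_D = 1.82 − 0.208 × 2.8 = 1.24 V.
V_DS = 1.24 V ≥ V_ov = 0.35 V, confirming saturation.

I_D = 0.208 mA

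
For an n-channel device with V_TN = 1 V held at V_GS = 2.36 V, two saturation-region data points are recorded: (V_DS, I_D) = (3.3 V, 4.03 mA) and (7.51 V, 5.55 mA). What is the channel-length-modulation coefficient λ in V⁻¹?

With V_GS fixed, I_D ∝ (1 + λ V_DS) in saturation, so I_D2/I_D1 = (1 + λ V_DS2)/(1 + λ V_DS1).
5.55/4.03 = 1.377 = (1 + 7.51 λ)/(1 + 3.3 λ).
Solving: λ (I_D1 V_DS2 − I_D2 V_DS1) = I_D2 − I_D1, so λ = (5.55 − 4.03) / (4.03 × 7.51 − 5.55 × 3.3) = 1.52 / 12 = 0.127 V⁻¹.

λ = 0.127 V⁻¹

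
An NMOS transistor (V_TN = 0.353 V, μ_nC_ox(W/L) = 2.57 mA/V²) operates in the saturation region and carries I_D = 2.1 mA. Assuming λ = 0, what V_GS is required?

V_GS = 1.63 V

In saturation I_D = ½ k_n (V_GS − V_TN)², so V_GS − V_TN = √(2 I_D / k_n) = √(2 × 2.1 / 2.57) = 1.28 V.
V_GS = 0.353 + 1.28 = 1.63 V.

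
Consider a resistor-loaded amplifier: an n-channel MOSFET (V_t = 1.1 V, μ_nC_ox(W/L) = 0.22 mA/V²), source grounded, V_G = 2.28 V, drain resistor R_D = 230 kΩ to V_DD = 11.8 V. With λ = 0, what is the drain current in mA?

V_GS = V_G = 2.28 V, so V_ov = 2.28 − 1.1 = 1.18 V.
Assume saturation: I_D = ½ k_n V_ov² = 0.5 × 0.22 × 1.18² = 0.153 mA, giving V_DS = V_DD − I_D R_D = 11.8 − 0.153 × 230 = -23.4 V.
But -23.4 V < V_ov = 1.18 V, so the device is actually in triode.
In triode I_D = k_n[V_ov V_DS − ½ V_DS²] and I_D = (V_DD − V_DS)/R_D. Equating: 25.3 V_DS² − 60.71 V_DS + 11.8 = 0, giving V_DS = 0.213 V (the root below V_ov).
I_D = (11.8 − 0.213) / 230 = 0.0504 mA.

I_D = 0.0504 mA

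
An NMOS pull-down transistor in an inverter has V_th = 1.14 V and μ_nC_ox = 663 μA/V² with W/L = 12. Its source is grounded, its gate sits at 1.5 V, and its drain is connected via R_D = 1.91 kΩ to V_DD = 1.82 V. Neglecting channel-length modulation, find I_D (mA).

V_GS = V_G = 1.5 V, so V_ov = 1.5 − 1.14 = 0.36 V.
k_n = μ_nC_ox · (W/L) = 7.956 mA/V².
Assume saturation: I_D = ½ k_n V_ov² = 0.5 × 7.956 × 0.36² = 0.516 mA, giving V_DS = V_DD − I_D R_D = 1.82 − 0.516 × 1.91 = 0.835 V.
V_DS = 0.835 V ≥ V_ov = 0.36 V, confirming saturation.

I_D = 0.516 mA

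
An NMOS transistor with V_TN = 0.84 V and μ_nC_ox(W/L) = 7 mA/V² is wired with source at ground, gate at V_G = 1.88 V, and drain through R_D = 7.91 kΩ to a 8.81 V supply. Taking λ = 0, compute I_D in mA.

I_D = 1.09 mA

V_GS = V_G = 1.88 V, so V_ov = 1.88 − 0.84 = 1.04 V.
Assume saturation: I_D = ½ k_n V_ov² = 0.5 × 7 × 1.04² = 3.79 mA, giving V_DS = V_DD − I_D R_D = 8.81 − 3.79 × 7.91 = -21.1 V.
But -21.1 V < V_ov = 1.04 V, so the device is actually in triode.
In triode I_D = k_n[V_ov V_DS − ½ V_DS²] and I_D = (V_DD − V_DS)/R_D. Equating: 27.7 V_DS² − 58.58 V_DS + 8.81 = 0, giving V_DS = 0.163 V (the root below V_ov).
I_D = (8.81 − 0.163) / 7.91 = 1.09 mA.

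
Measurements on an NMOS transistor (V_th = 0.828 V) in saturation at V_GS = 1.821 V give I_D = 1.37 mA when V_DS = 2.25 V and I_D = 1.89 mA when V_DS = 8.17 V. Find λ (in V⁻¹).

With V_GS fixed, I_D ∝ (1 + λ V_DS) in saturation, so I_D2/I_D1 = (1 + λ V_DS2)/(1 + λ V_DS1).
1.89/1.37 = 1.38 = (1 + 8.17 λ)/(1 + 2.25 λ).
Solving: λ (I_D1 V_DS2 − I_D2 V_DS1) = I_D2 − I_D1, so λ = (1.89 − 1.37) / (1.37 × 8.17 − 1.89 × 2.25) = 0.52 / 6.94 = 0.0749 V⁻¹.

λ = 0.0749 V⁻¹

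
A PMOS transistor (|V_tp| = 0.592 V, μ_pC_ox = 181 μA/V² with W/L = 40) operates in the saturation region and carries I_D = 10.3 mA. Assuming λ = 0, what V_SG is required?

V_SG = 2.28 V

k_p = μ_pC_ox · (W/L) = 7.24 mA/V².
In saturation I_D = ½ k_p (V_SG − |V_tp|)², so V_SG − |V_tp| = √(2 I_D / k_p) = √(2 × 10.3 / 7.24) = 1.69 V.
V_SG = 0.592 + 1.69 = 2.28 V.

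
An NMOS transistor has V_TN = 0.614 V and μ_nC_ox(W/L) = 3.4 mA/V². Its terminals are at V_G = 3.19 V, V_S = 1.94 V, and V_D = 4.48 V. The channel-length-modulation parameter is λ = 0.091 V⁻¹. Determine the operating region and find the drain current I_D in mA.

Saturation; I_D = 0.847 mA

V_GS = V_G − V_S = 3.19 − 1.94 = 1.25 V; V_DS = V_D − V_S = 4.48 − 1.94 = 2.54 V.
V_ov = V_GS − V_TN = 1.25 − 0.614 = 0.636 V.
Since V_DS = 2.54 V ≥ V_ov = 0.636 V, the device is in saturation.
I_D = ½ k_n V_ov² (1 + λ V_DS) = 0.5 × 3.4 × 0.636² × (1 + 0.091 × 2.54) = 0.847 mA.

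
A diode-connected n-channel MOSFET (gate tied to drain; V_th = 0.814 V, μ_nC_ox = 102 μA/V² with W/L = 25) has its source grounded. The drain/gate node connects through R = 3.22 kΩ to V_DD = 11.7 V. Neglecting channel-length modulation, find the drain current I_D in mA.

With gate tied to drain, V_GS = V_DS ≥ V_GS − V_th, so the device is in saturation.
k_n = μ_nC_ox · (W/L) = 2.55 mA/V².
KCL at the drain: ½ k_n (V_GS − V_th)² = (V_DD − V_GS)/R.
Let x = V_GS − 0.814. Then 4.11 x² + x − 10.89 = 0, giving x = 1.51 V (positive root), so V_GS = 2.33 V.
I_D = (V_DD − V_GS)/R = (11.7 − 2.33) / 3.22 = 2.91 mA.

I_D = 2.91 mA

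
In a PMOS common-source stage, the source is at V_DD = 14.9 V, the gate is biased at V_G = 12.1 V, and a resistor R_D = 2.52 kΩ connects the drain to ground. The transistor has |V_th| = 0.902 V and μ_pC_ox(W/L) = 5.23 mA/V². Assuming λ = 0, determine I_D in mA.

V_SG = V_DD − V_G = 14.9 − 12.1 = 2.8 V, so V_ov = 2.8 − 0.902 = 1.9 V.
Assume saturation: I_D = ½ k_p V_ov² = 0.5 × 5.23 × 1.9² = 9.42 mA, giving V_SD = V_DD − I_D R_D = 14.9 − 9.42 × 2.52 = -8.84 V.
But -8.84 V < V_ov = 1.9 V, so the device is actually in triode.
In triode I_D = k_p[V_ov V_SD − ½ V_SD²] and I_D = (V_DD − V_SD)/R_D. Equating: 6.59 V_SD² − 26.01 V_SD + 14.9 = 0, giving V_SD = 0.695 V (the root below V_ov).
I_D = (14.9 − 0.695) / 2.52 = 5.64 mA.

I_D = 5.64 mA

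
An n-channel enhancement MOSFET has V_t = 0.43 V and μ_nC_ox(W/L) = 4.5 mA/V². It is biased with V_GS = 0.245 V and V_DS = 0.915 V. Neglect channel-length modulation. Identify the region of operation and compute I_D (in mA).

Cutoff; I_D = 0 mA

V_GS = 0.245 V < V_t = 0.43 V, so the transistor is in cutoff.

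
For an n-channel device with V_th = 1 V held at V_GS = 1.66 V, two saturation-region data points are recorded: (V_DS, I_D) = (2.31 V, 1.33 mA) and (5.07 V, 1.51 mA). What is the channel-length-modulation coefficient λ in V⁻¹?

λ = 0.0553 V⁻¹

With V_GS fixed, I_D ∝ (1 + λ V_DS) in saturation, so I_D2/I_D1 = (1 + λ V_DS2)/(1 + λ V_DS1).
1.51/1.33 = 1.135 = (1 + 5.07 λ)/(1 + 2.31 λ).
Solving: λ (I_D1 V_DS2 − I_D2 V_DS1) = I_D2 − I_D1, so λ = (1.51 − 1.33) / (1.33 × 5.07 − 1.51 × 2.31) = 0.18 / 3.26 = 0.0553 V⁻¹.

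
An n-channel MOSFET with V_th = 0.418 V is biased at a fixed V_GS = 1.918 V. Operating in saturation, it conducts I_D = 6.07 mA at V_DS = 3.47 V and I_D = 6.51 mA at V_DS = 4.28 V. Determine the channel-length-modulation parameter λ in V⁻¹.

λ = 0.130 V⁻¹

With V_GS fixed, I_D ∝ (1 + λ V_DS) in saturation, so I_D2/I_D1 = (1 + λ V_DS2)/(1 + λ V_DS1).
6.51/6.07 = 1.072 = (1 + 4.28 λ)/(1 + 3.47 λ).
Solving: λ (I_D1 V_DS2 − I_D2 V_DS1) = I_D2 − I_D1, so λ = (6.51 − 6.07) / (6.07 × 4.28 − 6.51 × 3.47) = 0.44 / 3.39 = 0.13 V⁻¹.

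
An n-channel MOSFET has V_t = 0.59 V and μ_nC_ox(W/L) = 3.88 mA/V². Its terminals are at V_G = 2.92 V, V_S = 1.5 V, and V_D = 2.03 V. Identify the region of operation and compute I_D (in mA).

Triode; I_D = 1.16 mA

V_GS = V_G − V_S = 2.92 − 1.5 = 1.42 V; V_DS = V_D − V_S = 2.03 − 1.5 = 0.53 V.
V_ov = V_GS − V_t = 1.42 − 0.59 = 0.83 V.
Since V_DS = 0.53 V < V_ov = 0.83 V, the device is in the triode region.
I_D = k_n [V_ov · V_DS − ½ V_DS²] = 3.88 × [0.83 × 0.53 − 0.5 × 0.53²] = 1.16 mA.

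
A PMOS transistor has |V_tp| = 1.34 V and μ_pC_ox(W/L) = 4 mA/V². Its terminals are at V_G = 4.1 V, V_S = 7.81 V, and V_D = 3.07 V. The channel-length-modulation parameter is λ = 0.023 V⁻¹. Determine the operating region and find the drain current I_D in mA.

V_SG = V_S − V_G = 7.81 − 4.1 = 3.71 V; V_SD = V_S − V_D = 7.81 − 3.07 = 4.74 V.
V_ov = V_SG − |V_tp| = 3.71 − 1.34 = 2.37 V.
Since V_SD = 4.74 V ≥ V_ov = 2.37 V, the device is in saturation.
I_D = ½ k_p V_ov² (1 + λ V_SD) = 0.5 × 4 × 2.37² × (1 + 0.023 × 4.74) = 12.5 mA.

Saturation; I_D = 12.5 mA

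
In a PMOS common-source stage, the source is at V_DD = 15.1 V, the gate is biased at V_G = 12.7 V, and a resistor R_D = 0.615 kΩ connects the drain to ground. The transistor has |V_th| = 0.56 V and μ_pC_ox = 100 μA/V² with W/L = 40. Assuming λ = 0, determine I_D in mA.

I_D = 6.77 mA

V_SG = V_DD − V_G = 15.1 − 12.7 = 2.4 V, so V_ov = 2.4 − 0.56 = 1.84 V.
k_p = μ_pC_ox · (W/L) = 4 mA/V².
Assume saturation: I_D = ½ k_p V_ov² = 0.5 × 4 × 1.84² = 6.77 mA, giving V_SD = V_DD − I_D R_D = 15.1 − 6.77 × 0.615 = 10.9 V.
V_SD = 10.9 V ≥ V_ov = 1.84 V, confirming saturation.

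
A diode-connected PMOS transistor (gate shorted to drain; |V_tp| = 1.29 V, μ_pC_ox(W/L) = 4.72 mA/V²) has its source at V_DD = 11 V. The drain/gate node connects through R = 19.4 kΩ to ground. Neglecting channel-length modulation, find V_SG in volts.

With gate tied to drain, V_SG = V_SD ≥ V_SG − |V_tp|, so the device is in saturation.
KCL at the drain: ½ k_p (V_SG − |V_tp|)² = (V_DD − V_SG)/R.
Let x = V_SG − 1.29. Then 45.8 x² + x − 9.71 = 0, giving x = 0.45 V (positive root), so V_SG = 1.74 V.
I_D = (V_DD − V_SG)/R = (11 − 1.74) / 19.4 = 0.477 mA.

V_SG = 1.74 V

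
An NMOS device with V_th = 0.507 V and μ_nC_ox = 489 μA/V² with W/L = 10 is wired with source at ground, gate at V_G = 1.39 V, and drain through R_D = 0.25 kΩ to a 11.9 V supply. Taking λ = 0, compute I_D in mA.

I_D = 1.91 mA

V_GS = V_G = 1.39 V, so V_ov = 1.39 − 0.507 = 0.883 V.
k_n = μ_nC_ox · (W/L) = 4.89 mA/V².
Assume saturation: I_D = ½ k_n V_ov² = 0.5 × 4.89 × 0.883² = 1.91 mA, giving V_DS = V_DD − I_D R_D = 11.9 − 1.91 × 0.25 = 11.4 V.
V_DS = 11.4 V ≥ V_ov = 0.883 V, confirming saturation.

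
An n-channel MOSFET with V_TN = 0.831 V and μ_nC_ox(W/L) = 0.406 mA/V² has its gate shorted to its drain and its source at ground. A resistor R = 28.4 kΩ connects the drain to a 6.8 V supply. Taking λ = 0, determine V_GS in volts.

With gate tied to drain, V_GS = V_DS ≥ V_GS − V_TN, so the device is in saturation.
KCL at the drain: ½ k_n (V_GS − V_TN)² = (V_DD − V_GS)/R.
Let x = V_GS − 0.831. Then 5.77 x² + x − 5.969 = 0, giving x = 0.934 V (positive root), so V_GS = 1.77 V.
I_D = (V_DD − V_GS)/R = (6.8 − 1.77) / 28.4 = 0.177 mA.

V_GS = 1.77 V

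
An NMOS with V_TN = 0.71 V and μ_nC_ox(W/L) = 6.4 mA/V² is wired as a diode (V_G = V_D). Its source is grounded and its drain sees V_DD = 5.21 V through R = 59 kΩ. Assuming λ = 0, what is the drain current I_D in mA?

With gate tied to drain, V_GS = V_DS ≥ V_GS − V_TN, so the device is in saturation.
KCL at the drain: ½ k_n (V_GS − V_TN)² = (V_DD − V_GS)/R.
Let x = V_GS − 0.71. Then 189 x² + x − 4.5 = 0, giving x = 0.152 V (positive root), so V_GS = 0.862 V.
I_D = (V_DD − V_GS)/R = (5.21 − 0.862) / 59 = 0.0737 mA.

I_D = 0.0737 mA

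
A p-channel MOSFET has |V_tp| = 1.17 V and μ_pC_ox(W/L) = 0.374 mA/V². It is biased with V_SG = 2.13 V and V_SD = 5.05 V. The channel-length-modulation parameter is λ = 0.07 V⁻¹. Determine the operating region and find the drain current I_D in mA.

V_ov = V_SG − |V_tp| = 2.13 − 1.17 = 0.96 V.
Since V_SD = 5.05 V ≥ V_ov = 0.96 V, the device is in saturation.
I_D = ½ k_p V_ov² (1 + λ V_SD) = 0.5 × 0.374 × 0.96² × (1 + 0.07 × 5.05) = 0.233 mA.

Saturation; I_D = 0.233 mA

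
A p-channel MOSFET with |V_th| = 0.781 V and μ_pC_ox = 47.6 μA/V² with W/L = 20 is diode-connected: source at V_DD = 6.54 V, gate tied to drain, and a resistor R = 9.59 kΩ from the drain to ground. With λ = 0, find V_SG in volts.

V_SG = 1.80 V

With gate tied to drain, V_SG = V_SD ≥ V_SG − |V_th|, so the device is in saturation.
k_p = μ_pC_ox · (W/L) = 0.952 mA/V².
KCL at the drain: ½ k_p (V_SG − |V_th|)² = (V_DD − V_SG)/R.
Let x = V_SG − 0.781. Then 4.56 x² + x − 5.759 = 0, giving x = 1.02 V (positive root), so V_SG = 1.8 V.
I_D = (V_DD − V_SG)/R = (6.54 − 1.8) / 9.59 = 0.494 mA.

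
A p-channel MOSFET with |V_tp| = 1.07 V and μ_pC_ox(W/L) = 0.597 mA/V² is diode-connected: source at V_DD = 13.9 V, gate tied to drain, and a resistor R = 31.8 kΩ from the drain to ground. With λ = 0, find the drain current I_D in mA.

I_D = 0.369 mA

With gate tied to drain, V_SG = V_SD ≥ V_SG − |V_tp|, so the device is in saturation.
KCL at the drain: ½ k_p (V_SG − |V_tp|)² = (V_DD − V_SG)/R.
Let x = V_SG − 1.07. Then 9.49 x² + x − 12.83 = 0, giving x = 1.11 V (positive root), so V_SG = 2.18 V.
I_D = (V_DD − V_SG)/R = (13.9 − 2.18) / 31.8 = 0.369 mA.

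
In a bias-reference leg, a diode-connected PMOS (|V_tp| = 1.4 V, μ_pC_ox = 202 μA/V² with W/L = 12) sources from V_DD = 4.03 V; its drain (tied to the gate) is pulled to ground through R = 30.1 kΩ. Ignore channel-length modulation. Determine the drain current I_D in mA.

With gate tied to drain, V_SG = V_SD ≥ V_SG − |V_tp|, so the device is in saturation.
k_p = μ_pC_ox · (W/L) = 2.424 mA/V².
KCL at the drain: ½ k_p (V_SG − |V_tp|)² = (V_DD − V_SG)/R.
Let x = V_SG − 1.4. Then 36.5 x² + x − 2.63 = 0, giving x = 0.255 V (positive root), so V_SG = 1.66 V.
I_D = (V_DD − V_SG)/R = (4.03 − 1.66) / 30.1 = 0.0789 mA.

I_D = 0.0789 mA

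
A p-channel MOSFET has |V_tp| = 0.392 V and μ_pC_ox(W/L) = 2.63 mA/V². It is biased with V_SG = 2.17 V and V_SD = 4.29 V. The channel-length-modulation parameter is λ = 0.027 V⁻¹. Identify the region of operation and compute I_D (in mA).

Saturation; I_D = 4.64 mA

V_ov = V_SG − |V_tp| = 2.17 − 0.392 = 1.78 V.
Since V_SD = 4.29 V ≥ V_ov = 1.78 V, the device is in saturation.
I_D = ½ k_p V_ov² (1 + λ V_SD) = 0.5 × 2.63 × 1.78² × (1 + 0.027 × 4.29) = 4.64 mA.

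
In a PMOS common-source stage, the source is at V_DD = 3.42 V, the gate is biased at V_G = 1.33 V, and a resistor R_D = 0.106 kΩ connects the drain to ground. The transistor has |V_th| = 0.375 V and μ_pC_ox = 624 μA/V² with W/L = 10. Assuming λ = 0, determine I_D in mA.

V_SG = V_DD − V_G = 3.42 − 1.33 = 2.09 V, so V_ov = 2.09 − 0.375 = 1.71 V.
k_p = μ_pC_ox · (W/L) = 6.24 mA/V².
Assume saturation: I_D = ½ k_p V_ov² = 0.5 × 6.24 × 1.71² = 9.18 mA, giving V_SD = V_DD − I_D R_D = 3.42 − 9.18 × 0.106 = 2.45 V.
V_SD = 2.45 V ≥ V_ov = 1.71 V, confirming saturation.

I_D = 9.18 mA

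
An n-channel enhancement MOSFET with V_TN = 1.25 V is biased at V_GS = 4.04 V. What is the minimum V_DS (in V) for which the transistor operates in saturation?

The boundary between triode and saturation is V_DS = V_GS − V_TN = V_ov.
V_ov = 4.04 − 1.25 = 2.79 V.

V_DS,sat = 2.79 V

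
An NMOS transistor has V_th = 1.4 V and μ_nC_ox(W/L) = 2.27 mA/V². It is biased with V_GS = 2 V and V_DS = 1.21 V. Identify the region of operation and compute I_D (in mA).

V_ov = V_GS − V_th = 2 − 1.4 = 0.6 V.
Since V_DS = 1.21 V ≥ V_ov = 0.6 V, the device is in saturation.
I_D = ½ k_n V_ov² = 0.5 × 2.27 × 0.6² = 0.409 mA.

Saturation; I_D = 0.409 mA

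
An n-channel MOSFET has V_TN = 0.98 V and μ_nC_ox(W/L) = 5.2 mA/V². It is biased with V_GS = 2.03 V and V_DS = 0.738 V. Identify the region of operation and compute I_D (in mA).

Triode; I_D = 2.61 mA

V_ov = V_GS − V_TN = 2.03 − 0.98 = 1.05 V.
Since V_DS = 0.738 V < V_ov = 1.05 V, the device is in the triode region.
I_D = k_n [V_ov · V_DS − ½ V_DS²] = 5.2 × [1.05 × 0.738 − 0.5 × 0.738²] = 2.61 mA.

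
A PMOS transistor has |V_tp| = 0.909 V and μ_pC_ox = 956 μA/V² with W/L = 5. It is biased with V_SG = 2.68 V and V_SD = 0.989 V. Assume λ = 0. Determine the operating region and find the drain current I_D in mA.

Triode; I_D = 6.03 mA

k_p = μ_pC_ox · (W/L) = 4.78 mA/V².
V_ov = V_SG − |V_tp| = 2.68 − 0.909 = 1.77 V.
Since V_SD = 0.989 V < V_ov = 1.77 V, the device is in the triode region.
I_D = k_p [V_ov · V_SD − ½ V_SD²] = 4.78 × [1.77 × 0.989 − 0.5 × 0.989²] = 6.03 mA.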